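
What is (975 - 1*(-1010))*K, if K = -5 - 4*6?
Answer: -57565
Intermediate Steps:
K = -29 (K = -5 - 24 = -29)
(975 - 1*(-1010))*K = (975 - 1*(-1010))*(-29) = (975 + 1010)*(-29) = 1985*(-29) = -57565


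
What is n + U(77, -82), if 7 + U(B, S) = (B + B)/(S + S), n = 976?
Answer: 79381/82 ≈ 968.06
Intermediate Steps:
U(B, S) = -7 + B/S (U(B, S) = -7 + (B + B)/(S + S) = -7 + (2*B)/((2*S)) = -7 + (2*B)*(1/(2*S)) = -7 + B/S)
n + U(77, -82) = 976 + (-7 + 77/(-82)) = 976 + (-7 + 77*(-1/82)) = 976 + (-7 - 77/82) = 976 - 651/82 = 79381/82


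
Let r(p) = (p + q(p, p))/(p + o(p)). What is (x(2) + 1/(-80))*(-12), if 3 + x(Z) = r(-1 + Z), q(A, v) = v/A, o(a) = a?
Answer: 483/20 ≈ 24.150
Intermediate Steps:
r(p) = (1 + p)/(2*p) (r(p) = (p + p/p)/(p + p) = (p + 1)/((2*p)) = (1 + p)*(1/(2*p)) = (1 + p)/(2*p))
x(Z) = -3 + Z/(2*(-1 + Z)) (x(Z) = -3 + (1 + (-1 + Z))/(2*(-1 + Z)) = -3 + Z/(2*(-1 + Z)))
(x(2) + 1/(-80))*(-12) = ((6 - 5*2)/(2*(-1 + 2)) + 1/(-80))*(-12) = ((½)*(6 - 10)/1 - 1/80)*(-12) = ((½)*1*(-4) - 1/80)*(-12) = (-2 - 1/80)*(-12) = -161/80*(-12) = 483/20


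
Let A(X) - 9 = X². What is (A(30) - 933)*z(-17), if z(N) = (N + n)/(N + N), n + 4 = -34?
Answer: -660/17 ≈ -38.824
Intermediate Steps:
A(X) = 9 + X²
n = -38 (n = -4 - 34 = -38)
z(N) = (-38 + N)/(2*N) (z(N) = (N - 38)/(N + N) = (-38 + N)/((2*N)) = (-38 + N)*(1/(2*N)) = (-38 + N)/(2*N))
(A(30) - 933)*z(-17) = ((9 + 30²) - 933)*((½)*(-38 - 17)/(-17)) = ((9 + 900) - 933)*((½)*(-1/17)*(-55)) = (909 - 933)*(55/34) = -24*55/34 = -660/17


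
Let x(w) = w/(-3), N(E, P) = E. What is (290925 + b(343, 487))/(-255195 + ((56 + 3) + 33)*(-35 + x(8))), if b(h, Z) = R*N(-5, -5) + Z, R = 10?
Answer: -874086/775981 ≈ -1.1264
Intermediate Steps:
x(w) = -w/3 (x(w) = w*(-⅓) = -w/3)
b(h, Z) = -50 + Z (b(h, Z) = 10*(-5) + Z = -50 + Z)
(290925 + b(343, 487))/(-255195 + ((56 + 3) + 33)*(-35 + x(8))) = (290925 + (-50 + 487))/(-255195 + ((56 + 3) + 33)*(-35 - ⅓*8)) = (290925 + 437)/(-255195 + (59 + 33)*(-35 - 8/3)) = 291362/(-255195 + 92*(-113/3)) = 291362/(-255195 - 10396/3) = 291362/(-775981/3) = 291362*(-3/775981) = -874086/775981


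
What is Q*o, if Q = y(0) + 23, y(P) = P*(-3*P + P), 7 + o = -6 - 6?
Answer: -437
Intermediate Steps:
o = -19 (o = -7 + (-6 - 6) = -7 - 12 = -19)
y(P) = -2*P**2 (y(P) = P*(-2*P) = -2*P**2)
Q = 23 (Q = -2*0**2 + 23 = -2*0 + 23 = 0 + 23 = 23)
Q*o = 23*(-19) = -437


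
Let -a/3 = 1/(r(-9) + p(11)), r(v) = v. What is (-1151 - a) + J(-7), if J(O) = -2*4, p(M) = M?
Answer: -2315/2 ≈ -1157.5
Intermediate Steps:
J(O) = -8
a = -3/2 (a = -3/(-9 + 11) = -3/2 ≈ -1.5000)
(-1151 - a) + J(-7) = (-1151 - 1*(-3/2)) - 8 = (-1151 + 3/2) - 8 = -2299/2 - 8 = -2315/2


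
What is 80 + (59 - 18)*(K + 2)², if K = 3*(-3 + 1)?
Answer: 736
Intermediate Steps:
K = -6 (K = 3*(-2) = -6)
80 + (59 - 18)*(K + 2)² = 80 + (59 - 18)*(-6 + 2)² = 80 + 41*(-4)² = 80 + 41*16 = 80 + 656 = 736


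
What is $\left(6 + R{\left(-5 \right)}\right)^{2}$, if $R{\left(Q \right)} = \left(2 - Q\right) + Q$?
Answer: $64$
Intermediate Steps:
$R{\left(Q \right)} = 2$
$\left(6 + R{\left(-5 \right)}\right)^{2} = \left(6 + 2\right)^{2} = 8^{2} = 64$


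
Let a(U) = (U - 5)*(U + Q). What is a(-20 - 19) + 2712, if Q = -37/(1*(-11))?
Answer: 4280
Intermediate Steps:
Q = 37/11 (Q = -37/(-11) = -37*(-1/11) = 37/11 ≈ 3.3636)
a(U) = (-5 + U)*(37/11 + U) (a(U) = (U - 5)*(U + 37/11) = (-5 + U)*(37/11 + U))
a(-20 - 19) + 2712 = (-185/11 + (-20 - 19)**2 - 18*(-20 - 19)/11) + 2712 = (-185/11 + (-39)**2 - 18/11*(-39)) + 2712 = (-185/11 + 1521 + 702/11) + 2712 = 1568 + 2712 = 4280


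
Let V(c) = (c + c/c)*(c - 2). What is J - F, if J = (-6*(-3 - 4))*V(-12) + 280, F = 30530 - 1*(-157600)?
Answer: -181382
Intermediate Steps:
V(c) = (1 + c)*(-2 + c) (V(c) = (c + 1)*(-2 + c) = (1 + c)*(-2 + c))
F = 188130 (F = 30530 + 157600 = 188130)
J = 6748 (J = (-6*(-3 - 4))*(-2 + (-12)**2 - 1*(-12)) + 280 = (-6*(-7))*(-2 + 144 + 12) + 280 = 42*154 + 280 = 6468 + 280 = 6748)
J - F = 6748 - 1*188130 = 6748 - 188130 = -181382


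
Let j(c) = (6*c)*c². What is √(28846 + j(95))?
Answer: 2*√1293274 ≈ 2274.4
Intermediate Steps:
j(c) = 6*c³
√(28846 + j(95)) = √(28846 + 6*95³) = √(28846 + 6*857375) = √(28846 + 5144250) = √5173096 = 2*√1293274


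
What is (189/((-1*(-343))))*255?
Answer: 6885/49 ≈ 140.51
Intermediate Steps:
(189/((-1*(-343))))*255 = (189/343)*255 = (189*(1/343))*255 = (27/49)*255 = 6885/49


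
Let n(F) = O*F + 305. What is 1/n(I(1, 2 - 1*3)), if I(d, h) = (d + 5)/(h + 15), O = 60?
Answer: 7/2315 ≈ 0.0030238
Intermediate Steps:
I(d, h) = (5 + d)/(15 + h)
n(F) = 305 + 60*F (n(F) = 60*F + 305 = 305 + 60*F)
1/n(I(1, 2 - 1*3)) = 1/(305 + 60*((5 + 1)/(15 + (2 - 1*3)))) = 1/(305 + 60*(6/(15 + (2 - 3)))) = 1/(305 + 60*(6/(15 - 1))) = 1/(305 + 60*(6/14)) = 1/(305 + 60*((1/14)*6)) = 1/(305 + 60*(3/7)) = 1/(305 + 180/7) = 1/(2315/7) = 7/2315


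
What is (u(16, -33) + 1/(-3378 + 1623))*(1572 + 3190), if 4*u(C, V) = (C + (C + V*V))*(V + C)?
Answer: -79632637859/3510 ≈ -2.2687e+7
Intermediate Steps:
u(C, V) = (C + V)*(V² + 2*C)/4 (u(C, V) = ((C + (C + V*V))*(V + C))/4 = ((C + (C + V²))*(C + V))/4 = ((V² + 2*C)*(C + V))/4 = ((C + V)*(V² + 2*C))/4 = (C + V)*(V² + 2*C)/4)
(u(16, -33) + 1/(-3378 + 1623))*(1572 + 3190) = (((½)*16² + (¼)*(-33)³ + (½)*16*(-33) + (¼)*16*(-33)²) + 1/(-3378 + 1623))*(1572 + 3190) = (((½)*256 + (¼)*(-35937) - 264 + (¼)*16*1089) + 1/(-1755))*4762 = ((128 - 35937/4 - 264 + 4356) - 1/1755)*4762 = (-19057/4 - 1/1755)*4762 = -33445039/7020*4762 = -79632637859/3510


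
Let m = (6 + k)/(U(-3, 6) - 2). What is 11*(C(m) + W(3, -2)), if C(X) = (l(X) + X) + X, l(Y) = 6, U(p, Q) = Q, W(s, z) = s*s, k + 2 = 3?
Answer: 407/2 ≈ 203.50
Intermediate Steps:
k = 1 (k = -2 + 3 = 1)
W(s, z) = s²
m = 7/4 (m = (6 + 1)/(6 - 2) = 7/4 ≈ 1.7500)
C(X) = 6 + 2*X (C(X) = (6 + X) + X = 6 + 2*X)
11*(C(m) + W(3, -2)) = 11*((6 + 2*(7/4)) + 3²) = 11*((6 + 7/2) + 9) = 11*(19/2 + 9) = 11*(37/2) = 407/2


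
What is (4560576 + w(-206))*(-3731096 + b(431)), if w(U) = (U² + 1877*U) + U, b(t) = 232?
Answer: -15729859868416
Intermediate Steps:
w(U) = U² + 1878*U
(4560576 + w(-206))*(-3731096 + b(431)) = (4560576 - 206*(1878 - 206))*(-3731096 + 232) = (4560576 - 206*1672)*(-3730864) = (4560576 - 344432)*(-3730864) = 4216144*(-3730864) = -15729859868416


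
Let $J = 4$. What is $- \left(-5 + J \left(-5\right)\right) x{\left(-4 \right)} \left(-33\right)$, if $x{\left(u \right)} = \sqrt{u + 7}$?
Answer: $- 825 \sqrt{3} \approx -1428.9$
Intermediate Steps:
$x{\left(u \right)} = \sqrt{7 + u}$
$- \left(-5 + J \left(-5\right)\right) x{\left(-4 \right)} \left(-33\right) = - \left(-5 + 4 \left(-5\right)\right) \sqrt{7 - 4} \left(-33\right) = - \left(-5 - 20\right) \sqrt{3} \left(-33\right) = - - 25 \sqrt{3} \left(-33\right) = - 825 \sqrt{3}$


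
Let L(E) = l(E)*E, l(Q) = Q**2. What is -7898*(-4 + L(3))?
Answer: -181654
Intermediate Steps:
L(E) = E**3 (L(E) = E**2*E = E**3)
-7898*(-4 + L(3)) = -7898*(-4 + 3**3) = -7898*(-4 + 27) = -7898*23 = -181654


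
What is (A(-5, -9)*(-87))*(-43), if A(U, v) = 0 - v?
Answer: 33669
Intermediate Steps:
A(U, v) = -v
(A(-5, -9)*(-87))*(-43) = (-1*(-9)*(-87))*(-43) = (9*(-87))*(-43) = -783*(-43) = 33669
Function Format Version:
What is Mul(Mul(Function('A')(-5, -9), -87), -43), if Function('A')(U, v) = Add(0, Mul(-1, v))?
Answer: 33669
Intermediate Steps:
Function('A')(U, v) = Mul(-1, v)
Mul(Mul(Function('A')(-5, -9), -87), -43) = Mul(Mul(Mul(-1, -9), -87), -43) = Mul(Mul(9, -87), -43) = Mul(-783, -43) = 33669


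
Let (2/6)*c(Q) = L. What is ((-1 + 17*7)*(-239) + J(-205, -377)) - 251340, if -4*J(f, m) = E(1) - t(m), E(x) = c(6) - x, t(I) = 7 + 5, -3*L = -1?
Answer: -279539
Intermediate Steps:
L = 1/3 (L = -1/3*(-1) = 1/3 ≈ 0.33333)
t(I) = 12
c(Q) = 1 (c(Q) = 3*(1/3) = 1)
E(x) = 1 - x
J(f, m) = 3 (J(f, m) = -((1 - 1*1) - 1*12)/4 = -((1 - 1) - 12)/4 = -(0 - 12)/4 = -1/4*(-12) = 3)
((-1 + 17*7)*(-239) + J(-205, -377)) - 251340 = ((-1 + 17*7)*(-239) + 3) - 251340 = ((-1 + 119)*(-239) + 3) - 251340 = (118*(-239) + 3) - 251340 = (-28202 + 3) - 251340 = -28199 - 251340 = -279539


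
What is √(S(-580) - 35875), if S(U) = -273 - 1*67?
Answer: I*√36215 ≈ 190.3*I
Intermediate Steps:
S(U) = -340 (S(U) = -273 - 67 = -340)
√(S(-580) - 35875) = √(-340 - 35875) = √(-36215) = I*√36215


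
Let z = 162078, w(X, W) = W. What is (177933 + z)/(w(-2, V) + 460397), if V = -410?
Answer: 113337/153329 ≈ 0.73917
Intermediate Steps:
(177933 + z)/(w(-2, V) + 460397) = (177933 + 162078)/(-410 + 460397) = 340011/459987 = 340011*(1/459987) = 113337/153329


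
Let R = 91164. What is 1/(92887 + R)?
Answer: 1/184051 ≈ 5.4333e-6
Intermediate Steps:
1/(92887 + R) = 1/(92887 + 91164) = 1/184051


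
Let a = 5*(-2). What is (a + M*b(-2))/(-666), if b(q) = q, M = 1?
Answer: 2/111 ≈ 0.018018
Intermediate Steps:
a = -10
(a + M*b(-2))/(-666) = (-10 + 1*(-2))/(-666) = -(-10 - 2)/666 = -1/666*(-12) = 2/111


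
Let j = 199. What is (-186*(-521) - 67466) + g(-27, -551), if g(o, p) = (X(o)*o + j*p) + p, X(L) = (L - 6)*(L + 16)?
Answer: -90561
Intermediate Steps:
X(L) = (-6 + L)*(16 + L)
g(o, p) = 200*p + o*(-96 + o² + 10*o) (g(o, p) = ((-96 + o² + 10*o)*o + 199*p) + p = (o*(-96 + o² + 10*o) + 199*p) + p = (199*p + o*(-96 + o² + 10*o)) + p = 200*p + o*(-96 + o² + 10*o))
(-186*(-521) - 67466) + g(-27, -551) = (-186*(-521) - 67466) + (200*(-551) - 27*(-96 + (-27)² + 10*(-27))) = (96906 - 67466) + (-110200 - 27*(-96 + 729 - 270)) = 29440 + (-110200 - 27*363) = 29440 + (-110200 - 9801) = 29440 - 120001 = -90561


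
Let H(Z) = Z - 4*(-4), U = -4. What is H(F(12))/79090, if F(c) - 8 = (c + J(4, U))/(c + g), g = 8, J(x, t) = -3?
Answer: 489/1581800 ≈ 0.00030914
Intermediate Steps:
F(c) = 8 + (-3 + c)/(8 + c) (F(c) = 8 + (c - 3)/(c + 8) = 8 + (-3 + c)/(8 + c))
H(Z) = 16 + Z (H(Z) = Z + 16 = 16 + Z)
H(F(12))/79090 = (16 + (61 + 9*12)/(8 + 12))/79090 = (16 + (61 + 108)/20)*(1/79090) = (16 + (1/20)*169)*(1/79090) = (16 + 169/20)*(1/79090) = (489/20)*(1/79090) = 489/1581800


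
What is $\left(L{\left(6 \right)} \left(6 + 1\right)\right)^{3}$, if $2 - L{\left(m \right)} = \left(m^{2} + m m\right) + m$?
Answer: $-150568768$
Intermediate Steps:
$L{\left(m \right)} = 2 - m - 2 m^{2}$ ($L{\left(m \right)} = 2 - \left(\left(m^{2} + m m\right) + m\right) = 2 - \left(\left(m^{2} + m^{2}\right) + m\right) = 2 - \left(2 m^{2} + m\right) = 2 - \left(m + 2 m^{2}\right) = 2 - m - 2 m^{2}$)
$\left(L{\left(6 \right)} \left(6 + 1\right)\right)^{3} = \left(\left(2 - 6 - 2 \cdot 6^{2}\right) \left(6 + 1\right)\right)^{3} = \left(\left(2 - 6 - 72\right) 7\right)^{3} = \left(\left(-76\right) 7\right)^{3} = \left(-532\right)^{3} = -150568768$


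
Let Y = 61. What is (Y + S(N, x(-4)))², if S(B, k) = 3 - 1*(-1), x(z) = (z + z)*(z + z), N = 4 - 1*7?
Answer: 4225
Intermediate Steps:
N = -3 (N = 4 - 7 = -3)
x(z) = 4*z² (x(z) = (2*z)*(2*z) = 4*z²)
S(B, k) = 4 (S(B, k) = 3 + 1 = 4)
(Y + S(N, x(-4)))² = (61 + 4)² = 65² = 4225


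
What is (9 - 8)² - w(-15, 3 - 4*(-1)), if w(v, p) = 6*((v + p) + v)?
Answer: 139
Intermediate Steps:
w(v, p) = 6*p + 12*v (w(v, p) = 6*((p + v) + v) = 6*(p + 2*v) = 6*p + 12*v)
(9 - 8)² - w(-15, 3 - 4*(-1)) = (9 - 8)² - (6*(3 - 4*(-1)) + 12*(-15)) = 1² - (6*(3 + 4) - 180) = 1 - (6*7 - 180) = 1 - (42 - 180) = 1 - 1*(-138) = 1 + 138 = 139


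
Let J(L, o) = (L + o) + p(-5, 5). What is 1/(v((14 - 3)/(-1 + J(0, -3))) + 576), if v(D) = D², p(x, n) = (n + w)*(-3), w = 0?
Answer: 361/208057 ≈ 0.0017351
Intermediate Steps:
p(x, n) = -3*n (p(x, n) = (n + 0)*(-3) = n*(-3) = -3*n)
J(L, o) = -15 + L + o (J(L, o) = (L + o) - 3*5 = (L + o) - 15 = -15 + L + o)
1/(v((14 - 3)/(-1 + J(0, -3))) + 576) = 1/(((14 - 3)/(-1 + (-15 + 0 - 3)))² + 576) = 1/((11/(-1 - 18))² + 576) = 1/((11/(-19))² + 576) = 1/((11*(-1/19))² + 576) = 1/((-11/19)² + 576) = 1/(121/361 + 576) = 1/(208057/361) = 361/208057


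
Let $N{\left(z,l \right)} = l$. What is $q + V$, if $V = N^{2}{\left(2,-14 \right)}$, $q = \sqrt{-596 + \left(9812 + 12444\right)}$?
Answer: $196 + 38 \sqrt{15} \approx 343.17$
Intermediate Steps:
$q = 38 \sqrt{15}$ ($q = \sqrt{-596 + 22256} = \sqrt{21660} = 38 \sqrt{15} \approx 147.17$)
$V = 196$ ($V = \left(-14\right)^{2} = 196$)
$q + V = 38 \sqrt{15} + 196 = 196 + 38 \sqrt{15}$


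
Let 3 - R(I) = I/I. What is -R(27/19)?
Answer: -2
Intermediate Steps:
R(I) = 2 (R(I) = 3 - I/I = 3 - 1*1 = 3 - 1 = 2)
-R(27/19) = -1*2 = -2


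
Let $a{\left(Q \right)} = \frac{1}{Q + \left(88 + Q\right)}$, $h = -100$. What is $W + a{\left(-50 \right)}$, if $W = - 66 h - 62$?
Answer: $\frac{78455}{12} \approx 6537.9$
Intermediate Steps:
$a{\left(Q \right)} = \frac{1}{88 + 2 Q}$
$W = 6538$ ($W = \left(-66\right) \left(-100\right) - 62 = 6600 - 62 = 6538$)
$W + a{\left(-50 \right)} = 6538 + \frac{1}{2 \left(44 - 50\right)} = 6538 + \frac{1}{2 \left(-6\right)} = 6538 + \frac{1}{2} \left(- \frac{1}{6}\right) = 6538 - \frac{1}{12} = \frac{78455}{12}$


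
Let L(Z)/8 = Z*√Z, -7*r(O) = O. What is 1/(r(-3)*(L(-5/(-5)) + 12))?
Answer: 7/60 ≈ 0.11667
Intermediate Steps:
r(O) = -O/7
L(Z) = 8*Z^(3/2) (L(Z) = 8*(Z*√Z) = 8*Z^(3/2))
1/(r(-3)*(L(-5/(-5)) + 12)) = 1/((-⅐*(-3))*(8*(-5/(-5))^(3/2) + 12)) = 1/(3*(8*(-5*(-⅕))^(3/2) + 12)/7) = 1/(3*(8*1^(3/2) + 12)/7) = 1/(3*(8*1 + 12)/7) = 1/(3*(8 + 12)/7) = 1/((3/7)*20) = 1/(60/7) = 7/60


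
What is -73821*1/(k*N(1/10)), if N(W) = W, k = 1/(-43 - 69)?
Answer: 82679520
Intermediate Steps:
k = -1/112 (k = 1/(-112) = -1/112 ≈ -0.0089286)
-73821*1/(k*N(1/10)) = -73821/((-1/112/10)) = -73821/((-1/112*1/10)) = -73821/(-1/1120) = -73821*(-1120) = 82679520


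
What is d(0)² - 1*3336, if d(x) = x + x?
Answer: -3336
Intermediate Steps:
d(x) = 2*x
d(0)² - 1*3336 = (2*0)² - 1*3336 = 0² - 3336 = 0 - 3336 = -3336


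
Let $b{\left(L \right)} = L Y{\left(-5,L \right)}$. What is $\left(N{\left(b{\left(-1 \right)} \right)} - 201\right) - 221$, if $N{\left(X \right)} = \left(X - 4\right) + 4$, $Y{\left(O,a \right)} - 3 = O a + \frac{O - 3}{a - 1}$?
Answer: $-434$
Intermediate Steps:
$Y{\left(O,a \right)} = 3 + O a + \frac{-3 + O}{-1 + a}$ ($Y{\left(O,a \right)} = 3 + \left(O a + \frac{O - 3}{a - 1}\right) = 3 + \left(O a + \frac{-3 + O}{-1 + a}\right) = 3 + O a + \frac{-3 + O}{-1 + a}$)
$b{\left(L \right)} = \frac{L \left(-11 - 5 L^{2} + 8 L\right)}{-1 + L}$ ($b{\left(L \right)} = L \frac{-6 - 5 + 3 L - 5 L^{2} - - 5 L}{-1 + L} = L \frac{-6 - 5 + 3 L - 5 L^{2} + 5 L}{-1 + L} = L \frac{-11 - 5 L^{2} + 8 L}{-1 + L} = \frac{L \left(-11 - 5 L^{2} + 8 L\right)}{-1 + L}$)
$N{\left(X \right)} = X$ ($N{\left(X \right)} = \left(-4 + X\right) + 4 = X$)
$\left(N{\left(b{\left(-1 \right)} \right)} - 201\right) - 221 = \left(- \frac{-11 - 5 \left(-1\right)^{2} + 8 \left(-1\right)}{-1 - 1} - 201\right) - 221 = \left(- \frac{-11 - 5 - 8}{-2} - 201\right) - 221 = \left(\left(-1\right) \left(- \frac{1}{2}\right) \left(-11 - 5 - 8\right) - 201\right) - 221 = \left(\left(-1\right) \left(- \frac{1}{2}\right) \left(-24\right) - 201\right) - 221 = \left(-12 - 201\right) - 221 = -213 - 221 = -434$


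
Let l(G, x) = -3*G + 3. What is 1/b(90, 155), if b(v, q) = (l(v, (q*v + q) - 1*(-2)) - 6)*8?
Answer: -1/2184 ≈ -0.00045788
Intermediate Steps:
l(G, x) = 3 - 3*G
b(v, q) = -24 - 24*v (b(v, q) = ((3 - 3*v) - 6)*8 = (-3 - 3*v)*8 = -24 - 24*v)
1/b(90, 155) = 1/(-24 - 24*90) = 1/(-24 - 2160) = 1/(-2184) = -1/2184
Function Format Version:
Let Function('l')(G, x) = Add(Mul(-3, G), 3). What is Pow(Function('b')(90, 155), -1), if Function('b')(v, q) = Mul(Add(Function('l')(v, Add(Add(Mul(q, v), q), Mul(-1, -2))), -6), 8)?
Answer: Rational(-1, 2184) ≈ -0.00045788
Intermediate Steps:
Function('l')(G, x) = Add(3, Mul(-3, G))
Function('b')(v, q) = Add(-24, Mul(-24, v)) (Function('b')(v, q) = Mul(Add(Add(3, Mul(-3, v)), -6), 8) = Mul(Add(-3, Mul(-3, v)), 8) = Add(-24, Mul(-24, v)))
Pow(Function('b')(90, 155), -1) = Pow(Add(-24, Mul(-24, 90)), -1) = Pow(Add(-24, -2160), -1) = Pow(-2184, -1) = Rational(-1, 2184)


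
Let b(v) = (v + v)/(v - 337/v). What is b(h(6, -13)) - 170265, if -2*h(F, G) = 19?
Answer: -168052277/987 ≈ -1.7027e+5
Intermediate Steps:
h(F, G) = -19/2 (h(F, G) = -½*19 = -19/2)
b(v) = 2*v/(v - 337/v) (b(v) = (2*v)/(v - 337/v) = 2*v/(v - 337/v))
b(h(6, -13)) - 170265 = 2*(-19/2)²/(-337 + (-19/2)²) - 170265 = 2*(361/4)/(-337 + 361/4) - 170265 = 2*(361/4)/(-987/4) - 170265 = 2*(361/4)*(-4/987) - 170265 = -722/987 - 170265 = -168052277/987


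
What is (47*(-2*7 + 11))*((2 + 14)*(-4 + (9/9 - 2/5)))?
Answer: 38352/5 ≈ 7670.4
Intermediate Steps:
(47*(-2*7 + 11))*((2 + 14)*(-4 + (9/9 - 2/5))) = (47*(-14 + 11))*(16*(-4 + (9*(⅑) - 2*⅕))) = (47*(-3))*(16*(-4 + (1 - ⅖))) = -2256*(-4 + ⅗) = -2256*(-17)/5 = -141*(-272/5) = 38352/5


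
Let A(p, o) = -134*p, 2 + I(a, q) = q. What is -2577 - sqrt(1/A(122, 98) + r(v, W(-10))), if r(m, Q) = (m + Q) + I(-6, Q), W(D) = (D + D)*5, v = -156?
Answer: -2577 - I*sqrt(23919514895)/8174 ≈ -2577.0 - 18.921*I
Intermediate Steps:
I(a, q) = -2 + q
W(D) = 10*D (W(D) = (2*D)*5 = 10*D)
r(m, Q) = -2 + m + 2*Q (r(m, Q) = (m + Q) + (-2 + Q) = (Q + m) + (-2 + Q) = -2 + m + 2*Q)
-2577 - sqrt(1/A(122, 98) + r(v, W(-10))) = -2577 - sqrt(1/(-134*122) + (-2 - 156 + 2*(10*(-10)))) = -2577 - sqrt(1/(-16348) + (-2 - 156 + 2*(-100))) = -2577 - sqrt(-1/16348 + (-2 - 156 - 200)) = -2577 - sqrt(-1/16348 - 358) = -2577 - sqrt(-5852585/16348) = -2577 - I*sqrt(23919514895)/8174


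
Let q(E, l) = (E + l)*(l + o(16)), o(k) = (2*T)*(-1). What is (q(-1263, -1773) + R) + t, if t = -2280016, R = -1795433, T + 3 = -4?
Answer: 1264875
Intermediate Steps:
T = -7 (T = -3 - 4 = -7)
o(k) = 14 (o(k) = (2*(-7))*(-1) = -14*(-1) = 14)
q(E, l) = (14 + l)*(E + l) (q(E, l) = (E + l)*(l + 14) = (E + l)*(14 + l) = (14 + l)*(E + l))
(q(-1263, -1773) + R) + t = (((-1773)² + 14*(-1263) + 14*(-1773) - 1263*(-1773)) - 1795433) - 2280016 = ((3143529 - 17682 - 24822 + 2239299) - 1795433) - 2280016 = (5340324 - 1795433) - 2280016 = 3544891 - 2280016 = 1264875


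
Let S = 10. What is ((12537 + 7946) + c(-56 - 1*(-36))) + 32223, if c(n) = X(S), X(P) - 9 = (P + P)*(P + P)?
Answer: 53115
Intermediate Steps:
X(P) = 9 + 4*P**2 (X(P) = 9 + (P + P)*(P + P) = 9 + (2*P)*(2*P) = 9 + 4*P**2)
c(n) = 409 (c(n) = 9 + 4*10**2 = 9 + 4*100 = 9 + 400 = 409)
((12537 + 7946) + c(-56 - 1*(-36))) + 32223 = ((12537 + 7946) + 409) + 32223 = (20483 + 409) + 32223 = 20892 + 32223 = 53115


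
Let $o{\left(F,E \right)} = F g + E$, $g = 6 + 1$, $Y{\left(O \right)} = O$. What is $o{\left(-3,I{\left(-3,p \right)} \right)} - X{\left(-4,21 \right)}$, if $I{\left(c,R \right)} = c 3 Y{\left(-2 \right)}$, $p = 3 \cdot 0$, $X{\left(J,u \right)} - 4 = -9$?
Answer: $2$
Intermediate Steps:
$X{\left(J,u \right)} = -5$ ($X{\left(J,u \right)} = 4 - 9 = -5$)
$p = 0$
$g = 7$
$I{\left(c,R \right)} = - 6 c$ ($I{\left(c,R \right)} = c 3 \left(-2\right) = 3 c \left(-2\right) = - 6 c$)
$o{\left(F,E \right)} = E + 7 F$ ($o{\left(F,E \right)} = F 7 + E = 7 F + E = E + 7 F$)
$o{\left(-3,I{\left(-3,p \right)} \right)} - X{\left(-4,21 \right)} = \left(\left(-6\right) \left(-3\right) + 7 \left(-3\right)\right) - -5 = \left(18 - 21\right) + 5 = -3 + 5 = 2$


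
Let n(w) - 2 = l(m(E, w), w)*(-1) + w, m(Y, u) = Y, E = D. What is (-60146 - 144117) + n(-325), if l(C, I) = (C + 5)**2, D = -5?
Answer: -204586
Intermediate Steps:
E = -5
l(C, I) = (5 + C)**2
n(w) = 2 + w (n(w) = 2 + ((5 - 5)**2*(-1) + w) = 2 + (0**2*(-1) + w) = 2 + (0*(-1) + w) = 2 + (0 + w) = 2 + w)
(-60146 - 144117) + n(-325) = (-60146 - 144117) + (2 - 325) = -204263 - 323 = -204586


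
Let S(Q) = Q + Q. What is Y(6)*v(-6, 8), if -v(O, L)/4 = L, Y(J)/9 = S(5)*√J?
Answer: -2880*√6 ≈ -7054.5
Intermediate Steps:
S(Q) = 2*Q
Y(J) = 90*√J (Y(J) = 9*((2*5)*√J) = 9*(10*√J) = 90*√J)
v(O, L) = -4*L
Y(6)*v(-6, 8) = (90*√6)*(-4*8) = (90*√6)*(-32) = -2880*√6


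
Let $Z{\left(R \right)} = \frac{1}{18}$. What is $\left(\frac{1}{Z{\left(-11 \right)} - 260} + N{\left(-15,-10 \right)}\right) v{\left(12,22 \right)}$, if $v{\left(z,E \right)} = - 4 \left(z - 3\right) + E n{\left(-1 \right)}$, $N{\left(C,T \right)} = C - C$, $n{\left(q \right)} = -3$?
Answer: $\frac{1836}{4679} \approx 0.39239$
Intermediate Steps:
$N{\left(C,T \right)} = 0$
$Z{\left(R \right)} = \frac{1}{18}$
$v{\left(z,E \right)} = 12 - 4 z - 3 E$ ($v{\left(z,E \right)} = - 4 \left(z - 3\right) + E \left(-3\right) = - 4 \left(-3 + z\right) - 3 E = \left(12 - 4 z\right) - 3 E = 12 - 4 z - 3 E$)
$\left(\frac{1}{Z{\left(-11 \right)} - 260} + N{\left(-15,-10 \right)}\right) v{\left(12,22 \right)} = \left(\frac{1}{\frac{1}{18} - 260} + 0\right) \left(12 - 48 - 66\right) = \left(\frac{1}{- \frac{4679}{18}} + 0\right) \left(12 - 48 - 66\right) = \left(- \frac{18}{4679} + 0\right) \left(-102\right) = \left(- \frac{18}{4679}\right) \left(-102\right) = \frac{1836}{4679}$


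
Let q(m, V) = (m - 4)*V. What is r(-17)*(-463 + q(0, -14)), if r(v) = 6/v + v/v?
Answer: -4477/17 ≈ -263.35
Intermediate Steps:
q(m, V) = V*(-4 + m) (q(m, V) = (-4 + m)*V = V*(-4 + m))
r(v) = 1 + 6/v (r(v) = 6/v + 1 = 1 + 6/v)
r(-17)*(-463 + q(0, -14)) = ((6 - 17)/(-17))*(-463 - 14*(-4 + 0)) = (-1/17*(-11))*(-463 - 14*(-4)) = 11*(-463 + 56)/17 = (11/17)*(-407) = -4477/17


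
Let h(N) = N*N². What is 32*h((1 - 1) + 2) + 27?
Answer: 283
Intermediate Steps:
h(N) = N³
32*h((1 - 1) + 2) + 27 = 32*((1 - 1) + 2)³ + 27 = 32*(0 + 2)³ + 27 = 32*2³ + 27 = 32*8 + 27 = 256 + 27 = 283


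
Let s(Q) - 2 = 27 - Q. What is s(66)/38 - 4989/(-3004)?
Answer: 39217/57076 ≈ 0.68710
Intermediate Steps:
s(Q) = 29 - Q (s(Q) = 2 + (27 - Q) = 29 - Q)
s(66)/38 - 4989/(-3004) = (29 - 1*66)/38 - 4989/(-3004) = (29 - 66)*(1/38) - 4989*(-1/3004) = -37*1/38 + 4989/3004 = -37/38 + 4989/3004 = 39217/57076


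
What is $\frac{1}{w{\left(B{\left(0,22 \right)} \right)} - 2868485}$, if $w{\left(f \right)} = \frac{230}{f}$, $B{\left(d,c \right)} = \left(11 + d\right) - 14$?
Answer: $- \frac{3}{8605685} \approx -3.4861 \cdot 10^{-7}$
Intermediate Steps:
$B{\left(d,c \right)} = -3 + d$
$\frac{1}{w{\left(B{\left(0,22 \right)} \right)} - 2868485} = \frac{1}{\frac{230}{-3 + 0} - 2868485} = \frac{1}{\frac{230}{-3} - 2868485} = \frac{1}{230 \left(- \frac{1}{3}\right) - 2868485} = \frac{1}{- \frac{230}{3} - 2868485} = \frac{1}{- \frac{8605685}{3}} = - \frac{3}{8605685}$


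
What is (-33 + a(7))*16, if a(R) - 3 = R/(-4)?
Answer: -508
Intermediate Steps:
a(R) = 3 - R/4 (a(R) = 3 + R/(-4) = 3 + R*(-¼) = 3 - R/4)
(-33 + a(7))*16 = (-33 + (3 - ¼*7))*16 = (-33 + (3 - 7/4))*16 = (-33 + 5/4)*16 = -127/4*16 = -508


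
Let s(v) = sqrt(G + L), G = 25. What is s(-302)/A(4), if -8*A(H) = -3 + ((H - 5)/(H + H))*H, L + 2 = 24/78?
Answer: 16*sqrt(3939)/91 ≈ 11.035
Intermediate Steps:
L = -22/13 (L = -2 + 24/78 = -2 + 24*(1/78) = -2 + 4/13 = -22/13 ≈ -1.6923)
s(v) = sqrt(3939)/13 (s(v) = sqrt(25 - 22/13) = sqrt(303/13) = sqrt(3939)/13)
A(H) = 11/16 - H/16 (A(H) = -(-3 + ((H - 5)/(H + H))*H)/8 = -(-3 + ((-5 + H)/((2*H)))*H)/8 = -(-3 + ((-5 + H)*(1/(2*H)))*H)/8 = -(-3 + ((-5 + H)/(2*H))*H)/8 = -(-3 + (-5/2 + H/2))/8 = -(-11/2 + H/2)/8 = 11/16 - H/16)
s(-302)/A(4) = (sqrt(3939)/13)/(11/16 - 1/16*4) = (sqrt(3939)/13)/(11/16 - 1/4) = (sqrt(3939)/13)/(7/16) = (sqrt(3939)/13)*(16/7) = 16*sqrt(3939)/91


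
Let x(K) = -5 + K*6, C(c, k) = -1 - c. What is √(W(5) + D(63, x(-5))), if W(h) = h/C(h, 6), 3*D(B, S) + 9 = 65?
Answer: √642/6 ≈ 4.2230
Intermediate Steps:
x(K) = -5 + 6*K
D(B, S) = 56/3 (D(B, S) = -3 + (⅓)*65 = -3 + 65/3 = 56/3)
W(h) = h/(-1 - h)
√(W(5) + D(63, x(-5))) = √(-1*5/(1 + 5) + 56/3) = √(-1*5/6 + 56/3) = √(-1*5*⅙ + 56/3) = √(-⅚ + 56/3) = √(107/6) = √642/6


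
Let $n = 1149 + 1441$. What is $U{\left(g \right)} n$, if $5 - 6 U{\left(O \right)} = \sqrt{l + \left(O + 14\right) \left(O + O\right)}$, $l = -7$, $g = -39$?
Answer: $\frac{6475}{3} - \frac{1295 \sqrt{1943}}{3} \approx -16869.0$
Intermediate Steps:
$U{\left(O \right)} = \frac{5}{6} - \frac{\sqrt{-7 + 2 O \left(14 + O\right)}}{6}$ ($U{\left(O \right)} = \frac{5}{6} - \frac{\sqrt{-7 + \left(O + 14\right) \left(O + O\right)}}{6} = \frac{5}{6} - \frac{\sqrt{-7 + \left(14 + O\right) 2 O}}{6} = \frac{5}{6} - \frac{\sqrt{-7 + 2 O \left(14 + O\right)}}{6}$)
$n = 2590$
$U{\left(g \right)} n = \left(\frac{5}{6} - \frac{\sqrt{-7 + 2 \left(-39\right)^{2} + 28 \left(-39\right)}}{6}\right) 2590 = \left(\frac{5}{6} - \frac{\sqrt{-7 + 2 \cdot 1521 - 1092}}{6}\right) 2590 = \left(\frac{5}{6} - \frac{\sqrt{-7 + 3042 - 1092}}{6}\right) 2590 = \left(\frac{5}{6} - \frac{\sqrt{1943}}{6}\right) 2590 = \frac{6475}{3} - \frac{1295 \sqrt{1943}}{3}$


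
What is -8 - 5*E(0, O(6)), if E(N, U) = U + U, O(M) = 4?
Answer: -48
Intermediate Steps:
E(N, U) = 2*U
-8 - 5*E(0, O(6)) = -8 - 10*4 = -8 - 5*8 = -8 - 40 = -48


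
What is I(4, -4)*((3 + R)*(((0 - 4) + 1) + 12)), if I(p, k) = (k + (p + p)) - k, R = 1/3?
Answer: 240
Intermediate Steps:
R = ⅓ ≈ 0.33333
I(p, k) = 2*p (I(p, k) = (k + 2*p) - k = 2*p)
I(4, -4)*((3 + R)*(((0 - 4) + 1) + 12)) = (2*4)*((3 + ⅓)*(((0 - 4) + 1) + 12)) = 8*(10*((-4 + 1) + 12)/3) = 8*(10*(-3 + 12)/3) = 8*((10/3)*9) = 8*30 = 240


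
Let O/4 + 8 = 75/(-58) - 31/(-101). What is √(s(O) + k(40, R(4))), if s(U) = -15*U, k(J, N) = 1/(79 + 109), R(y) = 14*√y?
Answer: √40871892639047/275326 ≈ 23.220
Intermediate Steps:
k(J, N) = 1/188
O = -105282/2929 (O = -32 + 4*(75/(-58) - 31/(-101)) = -32 + 4*(75*(-1/58) - 31*(-1/101)) = -32 + 4*(-75/58 + 31/101) = -32 + 4*(-5777/5858) = -32 - 11554/2929 = -105282/2929 ≈ -35.945)
√(s(O) + k(40, R(4))) = √(-15*(-105282/2929) + 1/188) = √(1579230/2929 + 1/188) = √(296898169/550652) = √40871892639047/275326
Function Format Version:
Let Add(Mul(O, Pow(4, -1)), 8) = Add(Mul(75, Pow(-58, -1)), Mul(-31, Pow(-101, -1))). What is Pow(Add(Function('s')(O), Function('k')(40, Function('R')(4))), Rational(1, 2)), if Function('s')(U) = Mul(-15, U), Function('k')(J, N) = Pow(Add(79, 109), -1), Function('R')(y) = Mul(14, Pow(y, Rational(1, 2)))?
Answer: Mul(Rational(1, 275326), Pow(40871892639047, Rational(1, 2))) ≈ 23.220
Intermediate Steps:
Function('k')(J, N) = Rational(1, 188) (Function('k')(J, N) = Pow(188, -1) = Rational(1, 188))
O = Rational(-105282, 2929) (O = Add(-32, Mul(4, Add(Mul(75, Pow(-58, -1)), Mul(-31, Pow(-101, -1))))) = Add(-32, Mul(4, Add(Mul(75, Rational(-1, 58)), Mul(-31, Rational(-1, 101))))) = Add(-32, Mul(4, Add(Rational(-75, 58), Rational(31, 101)))) = Add(-32, Mul(4, Rational(-5777, 5858))) = Add(-32, Rational(-11554, 2929)) = Rational(-105282, 2929) ≈ -35.945)
Pow(Add(Function('s')(O), Function('k')(40, Function('R')(4))), Rational(1, 2)) = Pow(Add(Mul(-15, Rational(-105282, 2929)), Rational(1, 188)), Rational(1, 2)) = Pow(Add(Rational(1579230, 2929), Rational(1, 188)), Rational(1, 2)) = Pow(Rational(296898169, 550652), Rational(1, 2)) = Mul(Rational(1, 275326), Pow(40871892639047, Rational(1, 2)))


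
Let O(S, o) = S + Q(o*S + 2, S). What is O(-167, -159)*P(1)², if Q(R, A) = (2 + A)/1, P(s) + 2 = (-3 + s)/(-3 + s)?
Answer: -332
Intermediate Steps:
P(s) = -1 (P(s) = -2 + (-3 + s)/(-3 + s) = -2 + 1 = -1)
Q(R, A) = 2 + A (Q(R, A) = (2 + A)*1 = 2 + A)
O(S, o) = 2 + 2*S (O(S, o) = S + (2 + S) = 2 + 2*S)
O(-167, -159)*P(1)² = (2 + 2*(-167))*(-1)² = (2 - 334)*1 = -332*1 = -332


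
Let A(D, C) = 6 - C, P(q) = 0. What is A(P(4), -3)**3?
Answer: 729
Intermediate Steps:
A(P(4), -3)**3 = (6 - 1*(-3))**3 = (6 + 3)**3 = 9**3 = 729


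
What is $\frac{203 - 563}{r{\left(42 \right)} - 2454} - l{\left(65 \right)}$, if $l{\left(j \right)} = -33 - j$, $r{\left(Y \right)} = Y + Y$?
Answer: $\frac{7754}{79} \approx 98.152$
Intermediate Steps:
$r{\left(Y \right)} = 2 Y$
$\frac{203 - 563}{r{\left(42 \right)} - 2454} - l{\left(65 \right)} = \frac{203 - 563}{2 \cdot 42 - 2454} - \left(-33 - 65\right) = - \frac{360}{84 - 2454} - \left(-33 - 65\right) = - \frac{360}{-2370} - -98 = \left(-360\right) \left(- \frac{1}{2370}\right) + 98 = \frac{12}{79} + 98 = \frac{7754}{79}$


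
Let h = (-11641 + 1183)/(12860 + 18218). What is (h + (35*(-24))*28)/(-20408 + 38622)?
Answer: -52211787/40432478 ≈ -1.2913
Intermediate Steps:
h = -5229/15539 (h = -10458/31078 = -10458*1/31078 = -5229/15539 ≈ -0.33651)
(h + (35*(-24))*28)/(-20408 + 38622) = (-5229/15539 + (35*(-24))*28)/(-20408 + 38622) = (-5229/15539 - 840*28)/18214 = (-5229/15539 - 23520)*(1/18214) = -365482509/15539*1/18214 = -52211787/40432478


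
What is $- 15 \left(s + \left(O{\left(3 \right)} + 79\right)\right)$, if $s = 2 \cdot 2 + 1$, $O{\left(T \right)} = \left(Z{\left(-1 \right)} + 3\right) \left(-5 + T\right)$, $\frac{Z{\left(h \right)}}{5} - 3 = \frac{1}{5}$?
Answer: $-690$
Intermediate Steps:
$Z{\left(h \right)} = 16$ ($Z{\left(h \right)} = 15 + \frac{5}{5} = 15 + 5 \cdot \frac{1}{5} = 15 + 1 = 16$)
$O{\left(T \right)} = -95 + 19 T$ ($O{\left(T \right)} = \left(16 + 3\right) \left(-5 + T\right) = 19 \left(-5 + T\right) = -95 + 19 T$)
$s = 5$ ($s = 4 + 1 = 5$)
$- 15 \left(s + \left(O{\left(3 \right)} + 79\right)\right) = - 15 \left(5 + \left(\left(-95 + 19 \cdot 3\right) + 79\right)\right) = - 15 \left(5 + \left(\left(-95 + 57\right) + 79\right)\right) = - 15 \left(5 + \left(-38 + 79\right)\right) = - 15 \left(5 + 41\right) = \left(-15\right) 46 = -690$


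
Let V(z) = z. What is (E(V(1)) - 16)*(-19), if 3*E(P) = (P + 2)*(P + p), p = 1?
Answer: 266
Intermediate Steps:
E(P) = (1 + P)*(2 + P)/3 (E(P) = ((P + 2)*(P + 1))/3 = ((2 + P)*(1 + P))/3 = ((1 + P)*(2 + P))/3 = (1 + P)*(2 + P)/3)
(E(V(1)) - 16)*(-19) = ((2/3 + 1 + (1/3)*1**2) - 16)*(-19) = ((2/3 + 1 + (1/3)*1) - 16)*(-19) = ((2/3 + 1 + 1/3) - 16)*(-19) = (2 - 16)*(-19) = -14*(-19) = 266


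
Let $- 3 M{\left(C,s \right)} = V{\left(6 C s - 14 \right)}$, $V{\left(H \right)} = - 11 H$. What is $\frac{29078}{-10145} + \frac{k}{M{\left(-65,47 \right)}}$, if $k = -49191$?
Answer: $- \frac{4370347067}{2047098680} \approx -2.1349$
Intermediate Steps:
$M{\left(C,s \right)} = - \frac{154}{3} + 22 C s$ ($M{\left(C,s \right)} = - \frac{\left(-11\right) \left(6 C s - 14\right)}{3} = - \frac{\left(-11\right) \left(-14 + 6 C s\right)}{3} = - \frac{154 - 66 C s}{3} = - \frac{154}{3} + 22 C s$)
$\frac{29078}{-10145} + \frac{k}{M{\left(-65,47 \right)}} = \frac{29078}{-10145} - \frac{49191}{- \frac{154}{3} + 22 \left(-65\right) 47} = 29078 \left(- \frac{1}{10145}\right) - \frac{49191}{- \frac{154}{3} - 67210} = - \frac{29078}{10145} - \frac{49191}{- \frac{201784}{3}} = - \frac{29078}{10145} - - \frac{147573}{201784} = - \frac{29078}{10145} + \frac{147573}{201784} = - \frac{4370347067}{2047098680}$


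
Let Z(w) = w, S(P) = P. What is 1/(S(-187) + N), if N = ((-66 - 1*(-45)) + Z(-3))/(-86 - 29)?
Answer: -115/21481 ≈ -0.0053536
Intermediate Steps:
N = 24/115 (N = ((-66 - 1*(-45)) - 3)/(-86 - 29) = ((-66 + 45) - 3)/(-115) = (-21 - 3)*(-1/115) = -24*(-1/115) = 24/115 ≈ 0.20870)
1/(S(-187) + N) = 1/(-187 + 24/115) = 1/(-21481/115) = -115/21481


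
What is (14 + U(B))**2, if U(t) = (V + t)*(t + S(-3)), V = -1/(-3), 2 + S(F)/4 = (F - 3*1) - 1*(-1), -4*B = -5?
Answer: 1852321/2304 ≈ 803.96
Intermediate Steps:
B = 5/4 (B = -1/4*(-5) = 5/4 ≈ 1.2500)
S(F) = -16 + 4*F (S(F) = -8 + 4*((F - 3*1) - 1*(-1)) = -8 + 4*((F - 3) + 1) = -8 + 4*((-3 + F) + 1) = -8 + 4*(-2 + F) = -8 + (-8 + 4*F) = -16 + 4*F)
V = 1/3 (V = -1*(-1/3) = 1/3 ≈ 0.33333)
U(t) = (-28 + t)*(1/3 + t) (U(t) = (1/3 + t)*(t + (-16 + 4*(-3))) = (1/3 + t)*(t + (-16 - 12)) = (1/3 + t)*(t - 28) = (1/3 + t)*(-28 + t) = (-28 + t)*(1/3 + t))
(14 + U(B))**2 = (14 + (-28/3 + (5/4)**2 - 83/3*5/4))**2 = (14 + (-28/3 + 25/16 - 415/12))**2 = (14 - 2033/48)**2 = (-1361/48)**2 = 1852321/2304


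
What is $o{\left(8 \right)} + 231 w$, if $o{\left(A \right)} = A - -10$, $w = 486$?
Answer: $112284$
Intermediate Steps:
$o{\left(A \right)} = 10 + A$ ($o{\left(A \right)} = A + 10 = 10 + A$)
$o{\left(8 \right)} + 231 w = \left(10 + 8\right) + 231 \cdot 486 = 18 + 112266 = 112284$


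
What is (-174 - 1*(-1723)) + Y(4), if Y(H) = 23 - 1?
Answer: 1571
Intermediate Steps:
Y(H) = 22
(-174 - 1*(-1723)) + Y(4) = (-174 - 1*(-1723)) + 22 = (-174 + 1723) + 22 = 1549 + 22 = 1571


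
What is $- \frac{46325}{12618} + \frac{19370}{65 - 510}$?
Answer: $- \frac{53005057}{1123002} \approx -47.199$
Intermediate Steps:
$- \frac{46325}{12618} + \frac{19370}{65 - 510} = \left(-46325\right) \frac{1}{12618} + \frac{19370}{65 - 510} = - \frac{46325}{12618} + \frac{19370}{-445} = - \frac{46325}{12618} + 19370 \left(- \frac{1}{445}\right) = - \frac{46325}{12618} - \frac{3874}{89} = - \frac{53005057}{1123002}$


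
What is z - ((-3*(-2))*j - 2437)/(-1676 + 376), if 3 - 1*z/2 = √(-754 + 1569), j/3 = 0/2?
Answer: 5363/1300 - 2*√815 ≈ -52.971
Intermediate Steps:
j = 0 (j = 3*(0/2) = 3*(0*(½)) = 3*0 = 0)
z = 6 - 2*√815 (z = 6 - 2*√(-754 + 1569) = 6 - 2*√815 ≈ -51.096)
z - ((-3*(-2))*j - 2437)/(-1676 + 376) = (6 - 2*√815) - (-3*(-2)*0 - 2437)/(-1676 + 376) = (6 - 2*√815) - (6*0 - 2437)/(-1300) = (6 - 2*√815) - (0 - 2437)*(-1)/1300 = (6 - 2*√815) - (-2437)*(-1)/1300 = (6 - 2*√815) - 1*2437/1300 = (6 - 2*√815) - 2437/1300 = 5363/1300 - 2*√815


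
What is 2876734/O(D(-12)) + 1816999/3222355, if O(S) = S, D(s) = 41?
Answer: 9269932685529/132116555 ≈ 70165.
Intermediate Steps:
2876734/O(D(-12)) + 1816999/3222355 = 2876734/41 + 1816999/3222355 = 9269932685529/132116555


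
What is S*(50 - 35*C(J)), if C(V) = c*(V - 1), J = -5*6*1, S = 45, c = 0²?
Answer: 2250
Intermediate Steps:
c = 0
J = -30 (J = -30*1 = -30)
C(V) = 0 (C(V) = 0*(V - 1) = 0*(-1 + V) = 0)
S*(50 - 35*C(J)) = 45*(50 - 35*0) = 45*(50 + 0) = 45*50 = 2250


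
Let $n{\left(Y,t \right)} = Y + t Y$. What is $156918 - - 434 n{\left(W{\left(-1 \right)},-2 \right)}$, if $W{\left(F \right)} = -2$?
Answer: $157786$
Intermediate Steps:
$n{\left(Y,t \right)} = Y + Y t$
$156918 - - 434 n{\left(W{\left(-1 \right)},-2 \right)} = 156918 - - 434 \left(- 2 \left(1 - 2\right)\right) = 156918 - - 434 \left(\left(-2\right) \left(-1\right)\right) = 156918 - \left(-434\right) 2 = 156918 - -868 = 156918 + 868 = 157786$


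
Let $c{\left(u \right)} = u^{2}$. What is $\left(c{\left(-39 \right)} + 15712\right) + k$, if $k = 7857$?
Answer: $25090$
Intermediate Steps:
$\left(c{\left(-39 \right)} + 15712\right) + k = \left(\left(-39\right)^{2} + 15712\right) + 7857 = \left(1521 + 15712\right) + 7857 = 17233 + 7857 = 25090$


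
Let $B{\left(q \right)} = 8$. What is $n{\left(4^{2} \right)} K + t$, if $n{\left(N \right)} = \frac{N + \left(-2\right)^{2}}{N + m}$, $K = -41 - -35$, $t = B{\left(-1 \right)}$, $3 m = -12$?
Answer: $-2$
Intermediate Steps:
$m = -4$ ($m = \frac{1}{3} \left(-12\right) = -4$)
$t = 8$
$K = -6$ ($K = -41 + 35 = -6$)
$n{\left(N \right)} = \frac{4 + N}{-4 + N}$ ($n{\left(N \right)} = \frac{N + \left(-2\right)^{2}}{N - 4} = \frac{N + 4}{-4 + N} = \frac{4 + N}{-4 + N}$)
$n{\left(4^{2} \right)} K + t = \frac{4 + 4^{2}}{-4 + 4^{2}} \left(-6\right) + 8 = \frac{4 + 16}{-4 + 16} \left(-6\right) + 8 = \frac{1}{12} \cdot 20 \left(-6\right) + 8 = \frac{5}{3} \left(-6\right) + 8 = -10 + 8 = -2$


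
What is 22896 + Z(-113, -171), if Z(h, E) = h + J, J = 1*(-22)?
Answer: 22761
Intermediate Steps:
J = -22
Z(h, E) = -22 + h (Z(h, E) = h - 22 = -22 + h)
22896 + Z(-113, -171) = 22896 + (-22 - 113) = 22896 - 135 = 22761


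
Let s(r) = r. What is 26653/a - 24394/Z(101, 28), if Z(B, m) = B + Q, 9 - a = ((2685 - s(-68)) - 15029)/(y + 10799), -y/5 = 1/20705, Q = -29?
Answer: 2076609743621/906605676 ≈ 2290.5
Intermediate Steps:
y = -1/4141 (y = -5/20705 = -5*1/20705 = -1/4141 ≈ -0.00024149)
a = 226651419/22359329 (a = 9 - ((2685 - 1*(-68)) - 15029)/(-1/4141 + 10799) = 9 - ((2685 + 68) - 15029)/44718658/4141 = 9 - (2753 - 15029)*4141/44718658 = 9 - (-12276)*4141/44718658 = 9 - 1*(-25417458/22359329) = 9 + 25417458/22359329 = 226651419/22359329 ≈ 10.137)
Z(B, m) = -29 + B (Z(B, m) = B - 29 = -29 + B)
26653/a - 24394/Z(101, 28) = 26653/(226651419/22359329) - 24394/(-29 + 101) = 26653*(22359329/226651419) - 24394/72 = 595943195837/226651419 - 24394*1/72 = 595943195837/226651419 - 12197/36 = 2076609743621/906605676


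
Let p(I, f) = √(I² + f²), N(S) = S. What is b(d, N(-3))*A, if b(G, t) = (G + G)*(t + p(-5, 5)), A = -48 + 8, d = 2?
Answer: 480 - 800*√2 ≈ -651.37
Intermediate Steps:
A = -40
b(G, t) = 2*G*(t + 5*√2) (b(G, t) = (G + G)*(t + √((-5)² + 5²)) = (2*G)*(t + √(25 + 25)) = (2*G)*(t + √50) = (2*G)*(t + 5*√2) = 2*G*(t + 5*√2))
b(d, N(-3))*A = (2*2*(-3 + 5*√2))*(-40) = (-12 + 20*√2)*(-40) = 480 - 800*√2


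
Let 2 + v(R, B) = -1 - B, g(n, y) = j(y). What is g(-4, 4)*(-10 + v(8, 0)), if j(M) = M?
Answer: -52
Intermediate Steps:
g(n, y) = y
v(R, B) = -3 - B (v(R, B) = -2 + (-1 - B) = -3 - B)
g(-4, 4)*(-10 + v(8, 0)) = 4*(-10 + (-3 - 1*0)) = 4*(-10 + (-3 + 0)) = 4*(-10 - 3) = 4*(-13) = -52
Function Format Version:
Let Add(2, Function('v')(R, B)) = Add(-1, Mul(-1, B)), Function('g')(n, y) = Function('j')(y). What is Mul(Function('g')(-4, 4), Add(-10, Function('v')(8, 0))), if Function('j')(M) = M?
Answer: -52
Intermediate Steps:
Function('g')(n, y) = y
Function('v')(R, B) = Add(-3, Mul(-1, B)) (Function('v')(R, B) = Add(-2, Add(-1, Mul(-1, B))) = Add(-3, Mul(-1, B)))
Mul(Function('g')(-4, 4), Add(-10, Function('v')(8, 0))) = Mul(4, Add(-10, Add(-3, Mul(-1, 0)))) = Mul(4, Add(-10, Add(-3, 0))) = Mul(4, Add(-10, -3)) = Mul(4, -13) = -52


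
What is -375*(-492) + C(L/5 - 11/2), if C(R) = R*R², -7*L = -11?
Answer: 63235667853/343000 ≈ 1.8436e+5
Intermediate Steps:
L = 11/7 (L = -⅐*(-11) = 11/7 ≈ 1.5714)
C(R) = R³
-375*(-492) + C(L/5 - 11/2) = -375*(-492) + ((11/7)/5 - 11/2)³ = 184500 + ((11/7)*(⅕) - 11*½)³ = 184500 + (11/35 - 11/2)³ = 184500 + (-363/70)³ = 184500 - 47832147/343000 = 63235667853/343000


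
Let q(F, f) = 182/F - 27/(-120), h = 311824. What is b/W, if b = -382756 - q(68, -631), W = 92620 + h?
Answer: -260276053/275021920 ≈ -0.94638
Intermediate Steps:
W = 404444 (W = 92620 + 311824 = 404444)
q(F, f) = 9/40 + 182/F (q(F, f) = 182/F - 27*(-1/120) = 182/F + 9/40 = 9/40 + 182/F)
b = -260276053/680 (b = -382756 - (9/40 + 182/68) = -382756 - (9/40 + 182*(1/68)) = -382756 - (9/40 + 91/34) = -382756 - 1*1973/680 = -382756 - 1973/680 = -260276053/680 ≈ -3.8276e+5)
b/W = -260276053/680/404444 = -260276053/680*1/404444 = -260276053/275021920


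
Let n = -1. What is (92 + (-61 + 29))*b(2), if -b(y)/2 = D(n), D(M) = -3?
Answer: 360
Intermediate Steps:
b(y) = 6 (b(y) = -2*(-3) = 6)
(92 + (-61 + 29))*b(2) = (92 + (-61 + 29))*6 = (92 - 32)*6 = 60*6 = 360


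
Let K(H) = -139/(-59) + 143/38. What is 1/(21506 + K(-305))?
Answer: 2242/48230171 ≈ 4.6485e-5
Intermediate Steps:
K(H) = 13719/2242 (K(H) = -139*(-1/59) + 143*(1/38) = 139/59 + 143/38 = 13719/2242)
1/(21506 + K(-305)) = 1/(21506 + 13719/2242) = 1/(48230171/2242) = 2242/48230171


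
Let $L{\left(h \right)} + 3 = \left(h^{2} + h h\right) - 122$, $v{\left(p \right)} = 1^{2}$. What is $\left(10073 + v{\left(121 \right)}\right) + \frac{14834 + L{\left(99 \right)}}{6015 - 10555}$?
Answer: $\frac{45701649}{4540} \approx 10066.0$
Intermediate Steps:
$v{\left(p \right)} = 1$
$L{\left(h \right)} = -125 + 2 h^{2}$ ($L{\left(h \right)} = -3 - \left(122 - h^{2} - h h\right) = -3 + \left(\left(h^{2} + h^{2}\right) - 122\right) = -3 + \left(2 h^{2} - 122\right) = -3 + \left(-122 + 2 h^{2}\right) = -125 + 2 h^{2}$)
$\left(10073 + v{\left(121 \right)}\right) + \frac{14834 + L{\left(99 \right)}}{6015 - 10555} = \left(10073 + 1\right) + \frac{14834 - \left(125 - 2 \cdot 99^{2}\right)}{6015 - 10555} = 10074 + \frac{14834 + \left(-125 + 2 \cdot 9801\right)}{-4540} = 10074 + \left(14834 + \left(-125 + 19602\right)\right) \left(- \frac{1}{4540}\right) = 10074 + \left(14834 + 19477\right) \left(- \frac{1}{4540}\right) = 10074 + 34311 \left(- \frac{1}{4540}\right) = 10074 - \frac{34311}{4540} = \frac{45701649}{4540}$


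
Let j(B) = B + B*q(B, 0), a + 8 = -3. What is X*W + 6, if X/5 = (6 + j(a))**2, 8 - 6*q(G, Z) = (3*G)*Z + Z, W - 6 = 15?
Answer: 121853/3 ≈ 40618.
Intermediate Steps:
a = -11 (a = -8 - 3 = -11)
W = 21 (W = 6 + 15 = 21)
q(G, Z) = 4/3 - Z/6 - G*Z/2 (q(G, Z) = 4/3 - ((3*G)*Z + Z)/6 = 4/3 - (3*G*Z + Z)/6 = 4/3 - (Z + 3*G*Z)/6 = 4/3 + (-Z/6 - G*Z/2) = 4/3 - Z/6 - G*Z/2)
j(B) = 7*B/3 (j(B) = B + B*(4/3 - 1/6*0 - 1/2*B*0) = B + B*(4/3 + 0 + 0) = B + B*(4/3) = B + 4*B/3 = 7*B/3)
X = 17405/9 (X = 5*(6 + (7/3)*(-11))**2 = 5*(6 - 77/3)**2 = 5*(-59/3)**2 = 5*(3481/9) = 17405/9 ≈ 1933.9)
X*W + 6 = (17405/9)*21 + 6 = 121835/3 + 6 = 121853/3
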